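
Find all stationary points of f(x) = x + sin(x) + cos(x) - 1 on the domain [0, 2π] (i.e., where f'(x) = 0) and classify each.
f'(x) = -sin(x) + cos(x) + 1

Solve f'(x) = 0 on [0, 2π]:
  f'(x) = 0 ⇔ -sin(x) + cos(x) = -1. Write the left side as R·cos(x + φ) with R = √(1² + 1²) = sqrt(2), cos φ = sqrt(2)/2, sin φ = sqrt(2)/2; then cos(x + φ) = -sqrt(2)/2. Solve for x and keep the solutions lying in [0, 2π].
  ⇒ x = pi/2 ≈ 1.5708, pi ≈ 3.1416

f''(x) = -sin(x) - cos(x)
Second-derivative test at each critical point:
  f''(1.5708) = -1 < 0 → local maximum
  f''(3.1416) = 1 > 0 → local minimum

Critical points: x = pi/2 ≈ 1.5708 (local maximum); x = pi ≈ 3.1416 (local minimum)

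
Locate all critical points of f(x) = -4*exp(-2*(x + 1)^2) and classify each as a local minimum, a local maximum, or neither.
f'(x) = 16*(x + 1)*exp(-2*(x + 1)^2)

Solve f'(x) = 0:
  f'(x) = (16*x + 16)·exp(-2*(x + 1)^2) and exp(-2*(x + 1)^2) > 0 for every x, so f'(x) = 0 ⇔ 16*x + 16 = 0.
  Factor: 16*x + 16 = 16*(x + 1) = 0.
  ⇒ x = -1

f''(x) = 16*(1 - 4*(x + 1)^2)*exp(-2*(x + 1)^2)
Second-derivative test at each critical point:
  f''(-1) = 16 > 0 → local minimum

Critical points: x = -1 (local minimum)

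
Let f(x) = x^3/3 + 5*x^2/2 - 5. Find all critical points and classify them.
f'(x) = x*(x + 5)

Solve f'(x) = 0:
  Factor: x^2 + 5*x = x*(x + 5) = 0.
  ⇒ x = -5, 0

f''(x) = 2*x + 5
Second-derivative test at each critical point:
  f''(-5) = -5 < 0 → local maximum
  f''(0) = 5 > 0 → local minimum

Critical points: x = -5 (local maximum); x = 0 (local minimum)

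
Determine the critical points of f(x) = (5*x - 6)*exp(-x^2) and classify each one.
f'(x) = (-2*x*(5*x - 6) + 5)*exp(-x^2)

Solve f'(x) = 0:
  f'(x) = (-10*x^2 + 12*x + 5)·exp(-x^2) and exp(-x^2) > 0 for every x, so f'(x) = 0 ⇔ -10*x^2 + 12*x + 5 = 0.
  10*x^2 - 12*x - 5 = 0 has no rational roots; quadratic formula: x = (12 ± √344)/20.
  ⇒ x = 3/5 - sqrt(86)/10 ≈ -0.3274, 3/5 + sqrt(86)/10 ≈ 1.5274

f''(x) = 2*(2*x^2*(5*x - 6) - 15*x + 6)*exp(-x^2)
Second-derivative test at each critical point:
  f''(-0.3274) = 16.6624 > 0 → local minimum
  f''(1.5274) = -1.7995 < 0 → local maximum

Critical points: x = 3/5 - sqrt(86)/10 ≈ -0.3274 (local minimum); x = 3/5 + sqrt(86)/10 ≈ 1.5274 (local maximum)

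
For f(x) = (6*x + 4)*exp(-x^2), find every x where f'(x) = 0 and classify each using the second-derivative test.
f'(x) = 2*(-2*x*(3*x + 2) + 3)*exp(-x^2)

Solve f'(x) = 0:
  f'(x) = (-12*x^2 - 8*x + 6)·exp(-x^2) and exp(-x^2) > 0 for every x, so f'(x) = 0 ⇔ -12*x^2 - 8*x + 6 = 0.
  Factor: -12*x^2 - 8*x + 6 = -2*(6*x^2 + 4*x - 3); 6*x^2 + 4*x - 3 = 0 has no rational roots; quadratic formula: x = (-4 ± √88)/12.
  ⇒ x = -sqrt(22)/6 - 1/3 ≈ -1.1151, -1/3 + sqrt(22)/6 ≈ 0.4484

f''(x) = 4*(2*x^2*(3*x + 2) - 9*x - 2)*exp(-x^2)
Second-derivative test at each critical point:
  f''(-1.1151) = 5.4110 > 0 → local minimum
  f''(0.4484) = -15.3444 < 0 → local maximum

Critical points: x = -sqrt(22)/6 - 1/3 ≈ -1.1151 (local minimum); x = -1/3 + sqrt(22)/6 ≈ 0.4484 (local maximum)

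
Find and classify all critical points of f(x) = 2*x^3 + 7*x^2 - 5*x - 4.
f'(x) = 6*x^2 + 14*x - 5

Solve f'(x) = 0:
  6*x^2 + 14*x - 5 = 0 has no rational roots; quadratic formula: x = (-14 ± √316)/12.
  ⇒ x = -sqrt(79)/6 - 7/6 ≈ -2.6480, -7/6 + sqrt(79)/6 ≈ 0.3147

f''(x) = 12*x + 14
Second-derivative test at each critical point:
  f''(-2.6480) = -17.7764 < 0 → local maximum
  f''(0.3147) = 17.7764 > 0 → local minimum

Critical points: x = -sqrt(79)/6 - 7/6 ≈ -2.6480 (local maximum); x = -7/6 + sqrt(79)/6 ≈ 0.3147 (local minimum)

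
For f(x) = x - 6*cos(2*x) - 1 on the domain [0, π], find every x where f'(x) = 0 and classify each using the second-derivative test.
f'(x) = 12*sin(2*x) + 1

Solve f'(x) = 0 on [0, π]:
  f'(x) = 0 ⇔ sin(2*x) = -1/12, i.e. 2*x = arcsin(-1/12) + 2nπ or 2*x = π − arcsin(-1/12) + 2nπ; keep the solutions lying in [0, π].
  ⇒ x = asin(1/12)/2 + pi/2 ≈ 1.6125, pi - asin(1/12)/2 ≈ 3.0999

f''(x) = 24*cos(2*x)
Second-derivative test at each critical point:
  f''(1.6125) = -23.9165 < 0 → local maximum
  f''(3.0999) = 23.9165 > 0 → local minimum

Critical points: x = asin(1/12)/2 + pi/2 ≈ 1.6125 (local maximum); x = pi - asin(1/12)/2 ≈ 3.0999 (local minimum)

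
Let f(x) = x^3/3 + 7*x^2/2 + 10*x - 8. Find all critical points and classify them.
f'(x) = x^2 + 7*x + 10

Solve f'(x) = 0:
  Factor: x^2 + 7*x + 10 = (x + 2)*(x + 5) = 0.
  ⇒ x = -5, -2

f''(x) = 2*x + 7
Second-derivative test at each critical point:
  f''(-5) = -3 < 0 → local maximum
  f''(-2) = 3 > 0 → local minimum

Critical points: x = -5 (local maximum); x = -2 (local minimum)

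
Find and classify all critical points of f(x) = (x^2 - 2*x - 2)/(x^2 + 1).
f'(x) = 2*(x^2 + 3*x - 1)/(x^4 + 2*x^2 + 1)

Solve f'(x) = 0:
  f'(x) = 2*(x^2 + 3*x - 1)/(x^2 + 1)^2; the denominator is positive wherever f is defined, so f'(x) = 0 ⇔ 2*x^2 + 6*x - 2 = 0.
  Factor: 2*x^2 + 6*x - 2 = 2*(x^2 + 3*x - 1); x^2 + 3*x - 1 = 0 has no rational roots; quadratic formula: x = (-3 ± √13)/2.
  ⇒ x = -sqrt(13)/2 - 3/2 ≈ -3.3028, -3/2 + sqrt(13)/2 ≈ 0.3028

f''(x) = 2*(-2*x^3 - 9*x^2 + 6*x + 3)/(x^6 + 3*x^4 + 3*x^2 + 1)
Second-derivative test at each critical point:
  f''(-3.3028) = -0.0509 < 0 → local maximum
  f''(0.3028) = 6.0509 > 0 → local minimum

Critical points: x = -sqrt(13)/2 - 3/2 ≈ -3.3028 (local maximum); x = -3/2 + sqrt(13)/2 ≈ 0.3028 (local minimum)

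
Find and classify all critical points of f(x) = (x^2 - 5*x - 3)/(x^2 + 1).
f'(x) = (5*x^2 + 8*x - 5)/(x^4 + 2*x^2 + 1)

Solve f'(x) = 0:
  f'(x) = (5*x^2 + 8*x - 5)/(x^2 + 1)^2; the denominator is positive wherever f is defined, so f'(x) = 0 ⇔ 5*x^2 + 8*x - 5 = 0.
  5*x^2 + 8*x - 5 = 0 has no rational roots; quadratic formula: x = (-8 ± √164)/10.
  ⇒ x = -sqrt(41)/5 - 4/5 ≈ -2.0806, -4/5 + sqrt(41)/5 ≈ 0.4806

f''(x) = 2*(-5*x^3 - 12*x^2 + 15*x + 4)/(x^6 + 3*x^4 + 3*x^2 + 1)
Second-derivative test at each critical point:
  f''(-2.0806) = -0.4510 < 0 → local maximum
  f''(0.4806) = 8.4510 > 0 → local minimum

Critical points: x = -sqrt(41)/5 - 4/5 ≈ -2.0806 (local maximum); x = -4/5 + sqrt(41)/5 ≈ 0.4806 (local minimum)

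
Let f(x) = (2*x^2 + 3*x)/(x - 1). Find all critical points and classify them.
f'(x) = (2*x^2 - 4*x - 3)/(x^2 - 2*x + 1)

Solve f'(x) = 0:
  f'(x) = (2*x^2 - 4*x - 3)/(x - 1)^2; the denominator is positive wherever f is defined, so f'(x) = 0 ⇔ 2*x^2 - 4*x - 3 = 0.
  2*x^2 - 4*x - 3 = 0 has no rational roots; quadratic formula: x = (4 ± √40)/4.
  ⇒ x = 1 - sqrt(10)/2 ≈ -0.5811, 1 + sqrt(10)/2 ≈ 2.5811

f''(x) = 10/(x^3 - 3*x^2 + 3*x - 1)
Second-derivative test at each critical point:
  f''(-0.5811) = -2.5298 < 0 → local maximum
  f''(2.5811) = 2.5298 > 0 → local minimum

Critical points: x = 1 - sqrt(10)/2 ≈ -0.5811 (local maximum); x = 1 + sqrt(10)/2 ≈ 2.5811 (local minimum)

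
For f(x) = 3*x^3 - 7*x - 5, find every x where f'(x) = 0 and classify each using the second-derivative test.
f'(x) = 9*x^2 - 7

Solve f'(x) = 0:
  9*x^2 - 7 = 0 has no rational roots; quadratic formula: x = (0 ± √252)/18.
  ⇒ x = -sqrt(7)/3 ≈ -0.8819, sqrt(7)/3 ≈ 0.8819

f''(x) = 18*x
Second-derivative test at each critical point:
  f''(-0.8819) = -15.8745 < 0 → local maximum
  f''(0.8819) = 15.8745 > 0 → local minimum

Critical points: x = -sqrt(7)/3 ≈ -0.8819 (local maximum); x = sqrt(7)/3 ≈ 0.8819 (local minimum)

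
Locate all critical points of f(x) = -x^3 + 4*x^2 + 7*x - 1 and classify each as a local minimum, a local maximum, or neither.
f'(x) = -3*x^2 + 8*x + 7

Solve f'(x) = 0:
  3*x^2 - 8*x - 7 = 0 has no rational roots; quadratic formula: x = (8 ± √148)/6.
  ⇒ x = 4/3 - sqrt(37)/3 ≈ -0.6943, 4/3 + sqrt(37)/3 ≈ 3.3609

f''(x) = 8 - 6*x
Second-derivative test at each critical point:
  f''(-0.6943) = 12.1655 > 0 → local minimum
  f''(3.3609) = -12.1655 < 0 → local maximum

Critical points: x = 4/3 - sqrt(37)/3 ≈ -0.6943 (local minimum); x = 4/3 + sqrt(37)/3 ≈ 3.3609 (local maximum)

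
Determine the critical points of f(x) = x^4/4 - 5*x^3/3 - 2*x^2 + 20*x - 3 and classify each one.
f'(x) = x^3 - 5*x^2 - 4*x + 20

Solve f'(x) = 0:
  Factor: x^3 - 5*x^2 - 4*x + 20 = (x - 5)*(x - 2)*(x + 2) = 0.
  ⇒ x = -2, 2, 5

f''(x) = 3*x^2 - 10*x - 4
Second-derivative test at each critical point:
  f''(-2) = 28 > 0 → local minimum
  f''(2) = -12 < 0 → local maximum
  f''(5) = 21 > 0 → local minimum

Critical points: x = -2 (local minimum); x = 2 (local maximum); x = 5 (local minimum)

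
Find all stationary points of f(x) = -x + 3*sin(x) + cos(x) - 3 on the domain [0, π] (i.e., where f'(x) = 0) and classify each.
f'(x) = -sin(x) + 3*cos(x) - 1

Solve f'(x) = 0 on [0, π]:
  f'(x) = 0 ⇔ -sin(x) + 3*cos(x) = 1. Write the left side as R·cos(x + φ) with R = √(3² + 1²) = sqrt(10), cos φ = 3*sqrt(10)/10, sin φ = sqrt(10)/10; then cos(x + φ) = sqrt(10)/10. Solve for x and keep the solutions lying in [0, π].
  ⇒ x = atan(4/3) ≈ 0.9273

f''(x) = -3*sin(x) - cos(x)
Second-derivative test at each critical point:
  f''(0.9273) = -3 < 0 → local maximum

Critical points: x = atan(4/3) ≈ 0.9273 (local maximum)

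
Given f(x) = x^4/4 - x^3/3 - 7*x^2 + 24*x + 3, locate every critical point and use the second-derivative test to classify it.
f'(x) = x^3 - x^2 - 14*x + 24

Solve f'(x) = 0:
  Factor: x^3 - x^2 - 14*x + 24 = (x - 3)*(x - 2)*(x + 4) = 0.
  ⇒ x = -4, 2, 3

f''(x) = 3*x^2 - 2*x - 14
Second-derivative test at each critical point:
  f''(-4) = 42 > 0 → local minimum
  f''(2) = -6 < 0 → local maximum
  f''(3) = 7 > 0 → local minimum

Critical points: x = -4 (local minimum); x = 2 (local maximum); x = 3 (local minimum)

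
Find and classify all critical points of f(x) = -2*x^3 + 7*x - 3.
f'(x) = 7 - 6*x^2

Solve f'(x) = 0:
  6*x^2 - 7 = 0 has no rational roots; quadratic formula: x = (0 ± √168)/12.
  ⇒ x = -sqrt(42)/6 ≈ -1.0801, sqrt(42)/6 ≈ 1.0801

f''(x) = -12*x
Second-derivative test at each critical point:
  f''(-1.0801) = 12.9615 > 0 → local minimum
  f''(1.0801) = -12.9615 < 0 → local maximum

Critical points: x = -sqrt(42)/6 ≈ -1.0801 (local minimum); x = sqrt(42)/6 ≈ 1.0801 (local maximum)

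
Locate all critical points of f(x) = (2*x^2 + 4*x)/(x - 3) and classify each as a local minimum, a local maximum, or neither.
f'(x) = 2*(x^2 - 6*x - 6)/(x^2 - 6*x + 9)

Solve f'(x) = 0:
  f'(x) = 2*(x^2 - 6*x - 6)/(x - 3)^2; the denominator is positive wherever f is defined, so f'(x) = 0 ⇔ 2*x^2 - 12*x - 12 = 0.
  Factor: 2*x^2 - 12*x - 12 = 2*(x^2 - 6*x - 6); x^2 - 6*x - 6 = 0 has no rational roots; quadratic formula: x = (6 ± √60)/2.
  ⇒ x = 3 - sqrt(15) ≈ -0.8730, 3 + sqrt(15) ≈ 6.8730

f''(x) = 60/(x^3 - 9*x^2 + 27*x - 27)
Second-derivative test at each critical point:
  f''(-0.8730) = -1.0328 < 0 → local maximum
  f''(6.8730) = 1.0328 > 0 → local minimum

Critical points: x = 3 - sqrt(15) ≈ -0.8730 (local maximum); x = 3 + sqrt(15) ≈ 6.8730 (local minimum)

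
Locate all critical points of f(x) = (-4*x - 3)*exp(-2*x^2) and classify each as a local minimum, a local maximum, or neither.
f'(x) = 4*(x*(4*x + 3) - 1)*exp(-2*x^2)

Solve f'(x) = 0:
  f'(x) = (16*x^2 + 12*x - 4)·exp(-2*x^2) and exp(-2*x^2) > 0 for every x, so f'(x) = 0 ⇔ 16*x^2 + 12*x - 4 = 0.
  Factor: 16*x^2 + 12*x - 4 = 4*(x + 1)*(4*x - 1) = 0.
  ⇒ x = -1, 1/4

f''(x) = 4*(-16*x^3 - 12*x^2 + 12*x + 3)*exp(-2*x^2)
Second-derivative test at each critical point:
  f''(-1) = -2.7067 < 0 → local maximum
  f''(1/4) = 17.6499 > 0 → local minimum

Critical points: x = -1 (local maximum); x = 1/4 (local minimum)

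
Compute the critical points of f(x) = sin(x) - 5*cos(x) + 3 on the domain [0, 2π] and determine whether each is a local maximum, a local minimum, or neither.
f'(x) = 5*sin(x) + cos(x)

Solve f'(x) = 0 on [0, 2π]:
  f'(x) = 0 ⇔ cos(x) = -5*sin(x) ⇔ tan(x) = -1/5, i.e. x = arctan(-1/5) + nπ; keep the solutions lying in [0, 2π].
  ⇒ x = pi - atan(1/5) ≈ 2.9442, -atan(1/5) + 2*pi ≈ 6.0858

f''(x) = -sin(x) + 5*cos(x)
Second-derivative test at each critical point:
  f''(2.9442) = -5.0990 < 0 → local maximum
  f''(6.0858) = 5.0990 > 0 → local minimum

Critical points: x = pi - atan(1/5) ≈ 2.9442 (local maximum); x = -atan(1/5) + 2*pi ≈ 6.0858 (local minimum)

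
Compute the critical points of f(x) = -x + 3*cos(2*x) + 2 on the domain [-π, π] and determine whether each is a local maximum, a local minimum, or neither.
f'(x) = -6*sin(2*x) - 1

Solve f'(x) = 0 on [-π, π]:
  f'(x) = 0 ⇔ sin(2*x) = -1/6, i.e. 2*x = arcsin(-1/6) + 2nπ or 2*x = π − arcsin(-1/6) + 2nπ; keep the solutions lying in [-π, π].
  ⇒ x = -pi/2 + asin(1/6)/2 ≈ -1.4871, -asin(1/6)/2 ≈ -0.0837, asin(1/6)/2 + pi/2 ≈ 1.6545, pi - asin(1/6)/2 ≈ 3.0579

f''(x) = -12*cos(2*x)
Second-derivative test at each critical point:
  f''(-1.4871) = 11.8322 > 0 → local minimum
  f''(-0.0837) = -11.8322 < 0 → local maximum
  f''(1.6545) = 11.8322 > 0 → local minimum
  f''(3.0579) = -11.8322 < 0 → local maximum

Critical points: x = -pi/2 + asin(1/6)/2 ≈ -1.4871 (local minimum); x = -asin(1/6)/2 ≈ -0.0837 (local maximum); x = asin(1/6)/2 + pi/2 ≈ 1.6545 (local minimum); x = pi - asin(1/6)/2 ≈ 3.0579 (local maximum)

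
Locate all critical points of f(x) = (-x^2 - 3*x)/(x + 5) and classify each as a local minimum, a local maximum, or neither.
f'(x) = (-x^2 - 10*x - 15)/(x^2 + 10*x + 25)

Solve f'(x) = 0:
  f'(x) = -(x^2 + 10*x + 15)/(x + 5)^2; the denominator is positive wherever f is defined, so f'(x) = 0 ⇔ -x^2 - 10*x - 15 = 0.
  x^2 + 10*x + 15 = 0 has no rational roots; quadratic formula: x = (-10 ± √40)/2.
  ⇒ x = -5 - sqrt(10) ≈ -8.1623, -5 + sqrt(10) ≈ -1.8377

f''(x) = -20/(x^3 + 15*x^2 + 75*x + 125)
Second-derivative test at each critical point:
  f''(-8.1623) = 0.6325 > 0 → local minimum
  f''(-1.8377) = -0.6325 < 0 → local maximum

Critical points: x = -5 - sqrt(10) ≈ -8.1623 (local minimum); x = -5 + sqrt(10) ≈ -1.8377 (local maximum)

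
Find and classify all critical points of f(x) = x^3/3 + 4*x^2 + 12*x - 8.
f'(x) = x^2 + 8*x + 12

Solve f'(x) = 0:
  Factor: x^2 + 8*x + 12 = (x + 2)*(x + 6) = 0.
  ⇒ x = -6, -2

f''(x) = 2*x + 8
Second-derivative test at each critical point:
  f''(-6) = -4 < 0 → local maximum
  f''(-2) = 4 > 0 → local minimum

Critical points: x = -6 (local maximum); x = -2 (local minimum)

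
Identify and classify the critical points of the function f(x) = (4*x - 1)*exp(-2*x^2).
f'(x) = 4*(-x*(4*x - 1) + 1)*exp(-2*x^2)

Solve f'(x) = 0:
  f'(x) = (-16*x^2 + 4*x + 4)·exp(-2*x^2) and exp(-2*x^2) > 0 for every x, so f'(x) = 0 ⇔ -16*x^2 + 4*x + 4 = 0.
  Factor: -16*x^2 + 4*x + 4 = -4*(4*x^2 - x - 1); 4*x^2 - x - 1 = 0 has no rational roots; quadratic formula: x = (1 ± √17)/8.
  ⇒ x = 1/8 - sqrt(17)/8 ≈ -0.3904, 1/8 + sqrt(17)/8 ≈ 0.6404

f''(x) = 4*(4*x^2*(4*x - 1) - 12*x + 1)*exp(-2*x^2)
Second-derivative test at each critical point:
  f''(-0.3904) = 12.1593 > 0 → local minimum
  f''(0.6404) = -7.2624 < 0 → local maximum

Critical points: x = 1/8 - sqrt(17)/8 ≈ -0.3904 (local minimum); x = 1/8 + sqrt(17)/8 ≈ 0.6404 (local maximum)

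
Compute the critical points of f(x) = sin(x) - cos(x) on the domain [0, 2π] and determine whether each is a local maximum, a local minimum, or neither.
f'(x) = sin(x) + cos(x)

Solve f'(x) = 0 on [0, 2π]:
  f'(x) = 0 ⇔ cos(x) = -sin(x) ⇔ tan(x) = -1, i.e. x = arctan(-1) + nπ; keep the solutions lying in [0, 2π].
  ⇒ x = 3*pi/4 ≈ 2.3562, 7*pi/4 ≈ 5.4978

f''(x) = -sin(x) + cos(x)
Second-derivative test at each critical point:
  f''(2.3562) = -1.4142 < 0 → local maximum
  f''(5.4978) = 1.4142 > 0 → local minimum

Critical points: x = 3*pi/4 ≈ 2.3562 (local maximum); x = 7*pi/4 ≈ 5.4978 (local minimum)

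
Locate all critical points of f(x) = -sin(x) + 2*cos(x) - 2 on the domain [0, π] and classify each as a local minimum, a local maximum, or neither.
f'(x) = -2*sin(x) - cos(x)

Solve f'(x) = 0 on [0, π]:
  f'(x) = 0 ⇔ -cos(x) = 2*sin(x) ⇔ tan(x) = -1/2, i.e. x = arctan(-1/2) + nπ; keep the solutions lying in [0, π].
  ⇒ x = pi - atan(1/2) ≈ 2.6779

f''(x) = sin(x) - 2*cos(x)
Second-derivative test at each critical point:
  f''(2.6779) = 2.2361 > 0 → local minimum

Critical points: x = pi - atan(1/2) ≈ 2.6779 (local minimum)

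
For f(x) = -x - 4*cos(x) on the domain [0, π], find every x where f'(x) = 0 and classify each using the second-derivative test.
f'(x) = 4*sin(x) - 1

Solve f'(x) = 0 on [0, π]:
  f'(x) = 0 ⇔ sin(x) = 1/4, i.e. x = arcsin(1/4) + 2nπ or x = π − arcsin(1/4) + 2nπ; keep the solutions lying in [0, π].
  ⇒ x = asin(1/4) ≈ 0.2527, pi - asin(1/4) ≈ 2.8889

f''(x) = 4*cos(x)
Second-derivative test at each critical point:
  f''(0.2527) = 3.8730 > 0 → local minimum
  f''(2.8889) = -3.8730 < 0 → local maximum

Critical points: x = asin(1/4) ≈ 0.2527 (local minimum); x = pi - asin(1/4) ≈ 2.8889 (local maximum)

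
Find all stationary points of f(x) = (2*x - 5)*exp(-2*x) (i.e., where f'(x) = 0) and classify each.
f'(x) = 4*(3 - x)*exp(-2*x)

Solve f'(x) = 0:
  f'(x) = (12 - 4*x)·exp(-2*x) and exp(-2*x) > 0 for every x, so f'(x) = 0 ⇔ 12 - 4*x = 0.
  Factor: 12 - 4*x = -4*(x - 3) = 0.
  ⇒ x = 3

f''(x) = 4*(2*x - 7)*exp(-2*x)
Second-derivative test at each critical point:
  f''(3) = -0.0099 < 0 → local maximum

Critical points: x = 3 (local maximum)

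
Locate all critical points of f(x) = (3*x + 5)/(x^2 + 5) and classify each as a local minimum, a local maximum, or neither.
f'(x) = (-3*x^2 - 10*x + 15)/(x^4 + 10*x^2 + 25)

Solve f'(x) = 0:
  f'(x) = -(3*x^2 + 10*x - 15)/(x^2 + 5)^2; the denominator is positive wherever f is defined, so f'(x) = 0 ⇔ -3*x^2 - 10*x + 15 = 0.
  3*x^2 + 10*x - 15 = 0 has no rational roots; quadratic formula: x = (-10 ± √280)/6.
  ⇒ x = -sqrt(70)/3 - 5/3 ≈ -4.4555, -5/3 + sqrt(70)/3 ≈ 1.1222

f''(x) = 2*(4*x^2*(3*x + 5) - (9*x + 5)*(x^2 + 5))/(x^2 + 5)^3
Second-derivative test at each critical point:
  f''(-4.4555) = 0.0271 > 0 → local minimum
  f''(1.1222) = -0.4271 < 0 → local maximum

Critical points: x = -sqrt(70)/3 - 5/3 ≈ -4.4555 (local minimum); x = -5/3 + sqrt(70)/3 ≈ 1.1222 (local maximum)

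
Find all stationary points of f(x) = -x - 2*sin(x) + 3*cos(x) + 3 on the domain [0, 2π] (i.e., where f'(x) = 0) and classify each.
f'(x) = -3*sin(x) - 2*cos(x) - 1

Solve f'(x) = 0 on [0, 2π]:
  f'(x) = 0 ⇔ -3*sin(x) - 2*cos(x) = 1. Write the left side as R·cos(x + φ) with R = √((-2)² + 3²) = sqrt(13), cos φ = -2*sqrt(13)/13, sin φ = 3*sqrt(13)/13; then cos(x + φ) = sqrt(13)/13. Solve for x and keep the solutions lying in [0, 2π].
  ⇒ x = atan((-3 + 4*sqrt(3))/(-6*sqrt(3) - 2)) + pi ≈ 2.8346, atan((-4*sqrt(3) - 3)/(-2 + 6*sqrt(3))) + 2*pi ≈ 5.4141

f''(x) = 2*sin(x) - 3*cos(x)
Second-derivative test at each critical point:
  f''(2.8346) = 3.4641 > 0 → local minimum
  f''(5.4141) = -3.4641 < 0 → local maximum

Critical points: x = atan((-3 + 4*sqrt(3))/(-6*sqrt(3) - 2)) + pi ≈ 2.8346 (local minimum); x = atan((-4*sqrt(3) - 3)/(-2 + 6*sqrt(3))) + 2*pi ≈ 5.4141 (local maximum)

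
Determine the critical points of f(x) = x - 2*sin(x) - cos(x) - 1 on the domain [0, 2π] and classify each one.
f'(x) = sin(x) - 2*cos(x) + 1

Solve f'(x) = 0 on [0, 2π]:
  f'(x) = 0 ⇔ sin(x) - 2*cos(x) = -1. Write the left side as R·cos(x + φ) with R = √((-2)² + (-1)²) = sqrt(5), cos φ = -2*sqrt(5)/5, sin φ = -sqrt(5)/5; then cos(x + φ) = -sqrt(5)/5. Solve for x and keep the solutions lying in [0, 2π].
  ⇒ x = atan(3/4) ≈ 0.6435, 3*pi/2 ≈ 4.7124

f''(x) = 2*sin(x) + cos(x)
Second-derivative test at each critical point:
  f''(0.6435) = 2 > 0 → local minimum
  f''(4.7124) = -2 < 0 → local maximum

Critical points: x = atan(3/4) ≈ 0.6435 (local minimum); x = 3*pi/2 ≈ 4.7124 (local maximum)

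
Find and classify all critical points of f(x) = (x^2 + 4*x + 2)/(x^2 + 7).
f'(x) = 2*(-2*x^2 + 5*x + 14)/(x^4 + 14*x^2 + 49)

Solve f'(x) = 0:
  f'(x) = -2*(2*x^2 - 5*x - 14)/(x^2 + 7)^2; the denominator is positive wherever f is defined, so f'(x) = 0 ⇔ -4*x^2 + 10*x + 28 = 0.
  Factor: -4*x^2 + 10*x + 28 = -2*(2*x^2 - 5*x - 14); 2*x^2 - 5*x - 14 = 0 has no rational roots; quadratic formula: x = (5 ± √137)/4.
  ⇒ x = 5/4 - sqrt(137)/4 ≈ -1.6762, 5/4 + sqrt(137)/4 ≈ 4.1762

f''(x) = 2*(4*x^3 - 15*x^2 - 84*x + 35)/(x^6 + 21*x^4 + 147*x^2 + 343)
Second-derivative test at each critical point:
  f''(-1.6762) = 0.2433 > 0 → local minimum
  f''(4.1762) = -0.0392 < 0 → local maximum

Critical points: x = 5/4 - sqrt(137)/4 ≈ -1.6762 (local minimum); x = 5/4 + sqrt(137)/4 ≈ 4.1762 (local maximum)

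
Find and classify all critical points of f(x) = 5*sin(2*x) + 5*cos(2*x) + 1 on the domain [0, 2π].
f'(x) = 10*sqrt(2)*cos(2*x + pi/4)

Solve f'(x) = 0 on [0, 2π]:
  f'(x) = 0 ⇔ 5*cos(2*x) = 5*sin(2*x) ⇔ tan(2*x) = 1, i.e. 2*x = arctan(1) + nπ; keep the solutions lying in [0, 2π].
  ⇒ x = pi/8 ≈ 0.3927, 5*pi/8 ≈ 1.9635, 9*pi/8 ≈ 3.5343, 13*pi/8 ≈ 5.1051

f''(x) = -20*sqrt(2)*sin(2*x + pi/4)
Second-derivative test at each critical point:
  f''(0.3927) = -28.2843 < 0 → local maximum
  f''(1.9635) = 28.2843 > 0 → local minimum
  f''(3.5343) = -28.2843 < 0 → local maximum
  f''(5.1051) = 28.2843 > 0 → local minimum

Critical points: x = pi/8 ≈ 0.3927 (local maximum); x = 5*pi/8 ≈ 1.9635 (local minimum); x = 9*pi/8 ≈ 3.5343 (local maximum); x = 13*pi/8 ≈ 5.1051 (local minimum)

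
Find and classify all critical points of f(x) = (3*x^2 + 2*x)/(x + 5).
f'(x) = (3*x^2 + 30*x + 10)/(x^2 + 10*x + 25)

Solve f'(x) = 0:
  f'(x) = (3*x^2 + 30*x + 10)/(x + 5)^2; the denominator is positive wherever f is defined, so f'(x) = 0 ⇔ 3*x^2 + 30*x + 10 = 0.
  3*x^2 + 30*x + 10 = 0 has no rational roots; quadratic formula: x = (-30 ± √780)/6.
  ⇒ x = -5 - sqrt(195)/3 ≈ -9.6547, -5 + sqrt(195)/3 ≈ -0.3453

f''(x) = 130/(x^3 + 15*x^2 + 75*x + 125)
Second-derivative test at each critical point:
  f''(-9.6547) = -1.2890 < 0 → local maximum
  f''(-0.3453) = 1.2890 > 0 → local minimum

Critical points: x = -5 - sqrt(195)/3 ≈ -9.6547 (local maximum); x = -5 + sqrt(195)/3 ≈ -0.3453 (local minimum)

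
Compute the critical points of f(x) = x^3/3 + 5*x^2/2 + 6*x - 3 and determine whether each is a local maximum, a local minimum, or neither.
f'(x) = x^2 + 5*x + 6

Solve f'(x) = 0:
  Factor: x^2 + 5*x + 6 = (x + 2)*(x + 3) = 0.
  ⇒ x = -3, -2

f''(x) = 2*x + 5
Second-derivative test at each critical point:
  f''(-3) = -1 < 0 → local maximum
  f''(-2) = 1 > 0 → local minimum

Critical points: x = -3 (local maximum); x = -2 (local minimum)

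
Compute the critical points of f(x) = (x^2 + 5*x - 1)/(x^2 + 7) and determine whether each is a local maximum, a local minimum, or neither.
f'(x) = (-5*x^2 + 16*x + 35)/(x^4 + 14*x^2 + 49)

Solve f'(x) = 0:
  f'(x) = -(5*x^2 - 16*x - 35)/(x^2 + 7)^2; the denominator is positive wherever f is defined, so f'(x) = 0 ⇔ -5*x^2 + 16*x + 35 = 0.
  5*x^2 - 16*x - 35 = 0 has no rational roots; quadratic formula: x = (16 ± √956)/10.
  ⇒ x = 8/5 - sqrt(239)/5 ≈ -1.4919, 8/5 + sqrt(239)/5 ≈ 4.6919

f''(x) = 2*(5*x^3 - 24*x^2 - 105*x + 56)/(x^6 + 21*x^4 + 147*x^2 + 343)
Second-derivative test at each critical point:
  f''(-1.4919) = 0.3633 > 0 → local minimum
  f''(4.6919) = -0.0367 < 0 → local maximum

Critical points: x = 8/5 - sqrt(239)/5 ≈ -1.4919 (local minimum); x = 8/5 + sqrt(239)/5 ≈ 4.6919 (local maximum)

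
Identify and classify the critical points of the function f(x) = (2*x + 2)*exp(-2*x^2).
f'(x) = 2*(-4*x*(x + 1) + 1)*exp(-2*x^2)

Solve f'(x) = 0:
  f'(x) = (-8*x^2 - 8*x + 2)·exp(-2*x^2) and exp(-2*x^2) > 0 for every x, so f'(x) = 0 ⇔ -8*x^2 - 8*x + 2 = 0.
  Factor: -8*x^2 - 8*x + 2 = -2*(4*x^2 + 4*x - 1); 4*x^2 + 4*x - 1 = 0 has no rational roots; quadratic formula: x = (-4 ± √32)/8.
  ⇒ x = -sqrt(2)/2 - 1/2 ≈ -1.2071, -1/2 + sqrt(2)/2 ≈ 0.2071

f''(x) = 8*(4*x^2*(x + 1) - 3*x - 1)*exp(-2*x^2)
Second-derivative test at each critical point:
  f''(-1.2071) = 0.6137 > 0 → local minimum
  f''(0.2071) = -10.3836 < 0 → local maximum

Critical points: x = -sqrt(2)/2 - 1/2 ≈ -1.2071 (local minimum); x = -1/2 + sqrt(2)/2 ≈ 0.2071 (local maximum)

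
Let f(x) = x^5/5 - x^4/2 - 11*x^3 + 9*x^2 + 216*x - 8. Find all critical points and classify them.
f'(x) = x^4 - 2*x^3 - 33*x^2 + 18*x + 216

Solve f'(x) = 0:
  Factor: x^4 - 2*x^3 - 33*x^2 + 18*x + 216 = (x - 6)*(x - 3)*(x + 3)*(x + 4) = 0.
  ⇒ x = -4, -3, 3, 6

f''(x) = 4*x^3 - 6*x^2 - 66*x + 18
Second-derivative test at each critical point:
  f''(-4) = -70 < 0 → local maximum
  f''(-3) = 54 > 0 → local minimum
  f''(3) = -126 < 0 → local maximum
  f''(6) = 270 > 0 → local minimum

Critical points: x = -4 (local maximum); x = -3 (local minimum); x = 3 (local maximum); x = 6 (local minimum)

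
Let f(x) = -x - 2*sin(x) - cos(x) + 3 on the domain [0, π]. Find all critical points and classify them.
f'(x) = sin(x) - 2*cos(x) - 1

Solve f'(x) = 0 on [0, π]:
  f'(x) = 0 ⇔ sin(x) - 2*cos(x) = 1. Write the left side as R·cos(x + φ) with R = √((-2)² + (-1)²) = sqrt(5), cos φ = -2*sqrt(5)/5, sin φ = -sqrt(5)/5; then cos(x + φ) = sqrt(5)/5. Solve for x and keep the solutions lying in [0, π].
  ⇒ x = pi/2 ≈ 1.5708

f''(x) = 2*sin(x) + cos(x)
Second-derivative test at each critical point:
  f''(1.5708) = 2 > 0 → local minimum

Critical points: x = pi/2 ≈ 1.5708 (local minimum)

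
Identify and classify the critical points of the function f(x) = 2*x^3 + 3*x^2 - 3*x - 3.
f'(x) = 6*x^2 + 6*x - 3

Solve f'(x) = 0:
  Factor: 6*x^2 + 6*x - 3 = 3*(2*x^2 + 2*x - 1); 2*x^2 + 2*x - 1 = 0 has no rational roots; quadratic formula: x = (-2 ± √12)/4.
  ⇒ x = -sqrt(3)/2 - 1/2 ≈ -1.3660, -1/2 + sqrt(3)/2 ≈ 0.3660

f''(x) = 12*x + 6
Second-derivative test at each critical point:
  f''(-1.3660) = -10.3923 < 0 → local maximum
  f''(0.3660) = 10.3923 > 0 → local minimum

Critical points: x = -sqrt(3)/2 - 1/2 ≈ -1.3660 (local maximum); x = -1/2 + sqrt(3)/2 ≈ 0.3660 (local minimum)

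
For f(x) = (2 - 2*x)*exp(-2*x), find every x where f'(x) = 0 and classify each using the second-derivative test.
f'(x) = 2*(2*x - 3)*exp(-2*x)

Solve f'(x) = 0:
  f'(x) = (4*x - 6)·exp(-2*x) and exp(-2*x) > 0 for every x, so f'(x) = 0 ⇔ 4*x - 6 = 0.
  Factor: 4*x - 6 = 2*(2*x - 3) = 0.
  ⇒ x = 3/2

f''(x) = 8*(2 - x)*exp(-2*x)
Second-derivative test at each critical point:
  f''(3/2) = 0.1991 > 0 → local minimum

Critical points: x = 3/2 (local minimum)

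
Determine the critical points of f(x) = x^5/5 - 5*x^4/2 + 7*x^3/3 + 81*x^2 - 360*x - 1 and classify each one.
f'(x) = x^4 - 10*x^3 + 7*x^2 + 162*x - 360

Solve f'(x) = 0:
  Factor: x^4 - 10*x^3 + 7*x^2 + 162*x - 360 = (x - 6)*(x - 5)*(x - 3)*(x + 4) = 0.
  ⇒ x = -4, 3, 5, 6

f''(x) = 4*x^3 - 30*x^2 + 14*x + 162
Second-derivative test at each critical point:
  f''(-4) = -630 < 0 → local maximum
  f''(3) = 42 > 0 → local minimum
  f''(5) = -18 < 0 → local maximum
  f''(6) = 30 > 0 → local minimum

Critical points: x = -4 (local maximum); x = 3 (local minimum); x = 5 (local maximum); x = 6 (local minimum)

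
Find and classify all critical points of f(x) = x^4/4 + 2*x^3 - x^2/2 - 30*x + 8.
f'(x) = x^3 + 6*x^2 - x - 30

Solve f'(x) = 0:
  Factor: x^3 + 6*x^2 - x - 30 = (x - 2)*(x + 3)*(x + 5) = 0.
  ⇒ x = -5, -3, 2

f''(x) = 3*x^2 + 12*x - 1
Second-derivative test at each critical point:
  f''(-5) = 14 > 0 → local minimum
  f''(-3) = -10 < 0 → local maximum
  f''(2) = 35 > 0 → local minimum

Critical points: x = -5 (local minimum); x = -3 (local maximum); x = 2 (local minimum)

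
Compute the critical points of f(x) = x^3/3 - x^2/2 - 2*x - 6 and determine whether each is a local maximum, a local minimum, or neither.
f'(x) = x^2 - x - 2

Solve f'(x) = 0:
  Factor: x^2 - x - 2 = (x - 2)*(x + 1) = 0.
  ⇒ x = -1, 2

f''(x) = 2*x - 1
Second-derivative test at each critical point:
  f''(-1) = -3 < 0 → local maximum
  f''(2) = 3 > 0 → local minimum

Critical points: x = -1 (local maximum); x = 2 (local minimum)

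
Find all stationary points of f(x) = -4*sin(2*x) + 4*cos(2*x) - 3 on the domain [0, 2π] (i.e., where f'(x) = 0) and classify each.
f'(x) = -8*sqrt(2)*sin(2*x + pi/4)

Solve f'(x) = 0 on [0, 2π]:
  f'(x) = 0 ⇔ -4*cos(2*x) = 4*sin(2*x) ⇔ tan(2*x) = -1, i.e. 2*x = arctan(-1) + nπ; keep the solutions lying in [0, 2π].
  ⇒ x = 3*pi/8 ≈ 1.1781, 7*pi/8 ≈ 2.7489, 11*pi/8 ≈ 4.3197, 15*pi/8 ≈ 5.8905

f''(x) = -16*sqrt(2)*cos(2*x + pi/4)
Second-derivative test at each critical point:
  f''(1.1781) = 22.6274 > 0 → local minimum
  f''(2.7489) = -22.6274 < 0 → local maximum
  f''(4.3197) = 22.6274 > 0 → local minimum
  f''(5.8905) = -22.6274 < 0 → local maximum

Critical points: x = 3*pi/8 ≈ 1.1781 (local minimum); x = 7*pi/8 ≈ 2.7489 (local maximum); x = 11*pi/8 ≈ 4.3197 (local minimum); x = 15*pi/8 ≈ 5.8905 (local maximum)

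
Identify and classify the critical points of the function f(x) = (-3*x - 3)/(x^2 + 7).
f'(x) = 3*(-x^2 + 2*x*(x + 1) - 7)/(x^2 + 7)^2

Solve f'(x) = 0:
  f'(x) = 3*(x^2 + 2*x - 7)/(x^2 + 7)^2; the denominator is positive wherever f is defined, so f'(x) = 0 ⇔ 3*x^2 + 6*x - 21 = 0.
  Factor: 3*x^2 + 6*x - 21 = 3*(x^2 + 2*x - 7); x^2 + 2*x - 7 = 0 has no rational roots; quadratic formula: x = (-2 ± √32)/2.
  ⇒ x = -2*sqrt(2) - 1 ≈ -3.8284, -1 + 2*sqrt(2) ≈ 1.8284

f''(x) = 6*(-4*x^2*(x + 1) + (3*x + 1)*(x^2 + 7))/(x^2 + 7)^3
Second-derivative test at each critical point:
  f''(-3.8284) = -0.0362 < 0 → local maximum
  f''(1.8284) = 0.1586 > 0 → local minimum

Critical points: x = -2*sqrt(2) - 1 ≈ -3.8284 (local maximum); x = -1 + 2*sqrt(2) ≈ 1.8284 (local minimum)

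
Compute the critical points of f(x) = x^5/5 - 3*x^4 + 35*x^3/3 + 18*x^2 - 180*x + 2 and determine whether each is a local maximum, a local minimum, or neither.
f'(x) = x^4 - 12*x^3 + 35*x^2 + 36*x - 180

Solve f'(x) = 0:
  Factor: x^4 - 12*x^3 + 35*x^2 + 36*x - 180 = (x - 6)*(x - 5)*(x - 3)*(x + 2) = 0.
  ⇒ x = -2, 3, 5, 6

f''(x) = 4*x^3 - 36*x^2 + 70*x + 36
Second-derivative test at each critical point:
  f''(-2) = -280 < 0 → local maximum
  f''(3) = 30 > 0 → local minimum
  f''(5) = -14 < 0 → local maximum
  f''(6) = 24 > 0 → local minimum

Critical points: x = -2 (local maximum); x = 3 (local minimum); x = 5 (local maximum); x = 6 (local minimum)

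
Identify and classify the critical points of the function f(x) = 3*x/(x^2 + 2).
f'(x) = 3*(2 - x^2)/(x^4 + 4*x^2 + 4)

Solve f'(x) = 0:
  f'(x) = -3*(x^2 - 2)/(x^2 + 2)^2; the denominator is positive wherever f is defined, so f'(x) = 0 ⇔ 6 - 3*x^2 = 0.
  Factor: 6 - 3*x^2 = -3*(x^2 - 2); x^2 - 2 = 0 has no rational roots; quadratic formula: x = (0 ± √8)/2.
  ⇒ x = -sqrt(2) ≈ -1.4142, sqrt(2) ≈ 1.4142

f''(x) = 6*x*(x^2 - 6)/(x^2 + 2)^3
Second-derivative test at each critical point:
  f''(-1.4142) = 0.5303 > 0 → local minimum
  f''(1.4142) = -0.5303 < 0 → local maximum

Critical points: x = -sqrt(2) ≈ -1.4142 (local minimum); x = sqrt(2) ≈ 1.4142 (local maximum)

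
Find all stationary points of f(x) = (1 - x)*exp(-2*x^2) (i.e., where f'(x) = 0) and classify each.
f'(x) = (4*x*(x - 1) - 1)*exp(-2*x^2)

Solve f'(x) = 0:
  f'(x) = (4*x^2 - 4*x - 1)·exp(-2*x^2) and exp(-2*x^2) > 0 for every x, so f'(x) = 0 ⇔ 4*x^2 - 4*x - 1 = 0.
  4*x^2 - 4*x - 1 = 0 has no rational roots; quadratic formula: x = (4 ± √32)/8.
  ⇒ x = 1/2 - sqrt(2)/2 ≈ -0.2071, 1/2 + sqrt(2)/2 ≈ 1.2071

f''(x) = 4*(4*x^2*(1 - x) + 3*x - 1)*exp(-2*x^2)
Second-derivative test at each critical point:
  f''(-0.2071) = -5.1918 < 0 → local maximum
  f''(1.2071) = 0.3069 > 0 → local minimum

Critical points: x = 1/2 - sqrt(2)/2 ≈ -0.2071 (local maximum); x = 1/2 + sqrt(2)/2 ≈ 1.2071 (local minimum)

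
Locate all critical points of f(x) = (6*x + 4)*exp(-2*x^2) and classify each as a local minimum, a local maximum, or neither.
f'(x) = 2*(-4*x*(3*x + 2) + 3)*exp(-2*x^2)

Solve f'(x) = 0:
  f'(x) = (-24*x^2 - 16*x + 6)·exp(-2*x^2) and exp(-2*x^2) > 0 for every x, so f'(x) = 0 ⇔ -24*x^2 - 16*x + 6 = 0.
  Factor: -24*x^2 - 16*x + 6 = -2*(12*x^2 + 8*x - 3); 12*x^2 + 8*x - 3 = 0 has no rational roots; quadratic formula: x = (-8 ± √208)/24.
  ⇒ x = -sqrt(13)/6 - 1/3 ≈ -0.9343, -1/3 + sqrt(13)/6 ≈ 0.2676

f''(x) = 8*(4*x^2*(3*x + 2) - 9*x - 2)*exp(-2*x^2)
Second-derivative test at each critical point:
  f''(-0.9343) = 5.0341 > 0 → local minimum
  f''(0.2676) = -24.9957 < 0 → local maximum

Critical points: x = -sqrt(13)/6 - 1/3 ≈ -0.9343 (local minimum); x = -1/3 + sqrt(13)/6 ≈ 0.2676 (local maximum)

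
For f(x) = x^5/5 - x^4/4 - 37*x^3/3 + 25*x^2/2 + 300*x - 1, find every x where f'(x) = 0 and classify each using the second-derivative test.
f'(x) = x^4 - x^3 - 37*x^2 + 25*x + 300

Solve f'(x) = 0:
  Factor: x^4 - x^3 - 37*x^2 + 25*x + 300 = (x - 5)*(x - 4)*(x + 3)*(x + 5) = 0.
  ⇒ x = -5, -3, 4, 5

f''(x) = 4*x^3 - 3*x^2 - 74*x + 25
Second-derivative test at each critical point:
  f''(-5) = -180 < 0 → local maximum
  f''(-3) = 112 > 0 → local minimum
  f''(4) = -63 < 0 → local maximum
  f''(5) = 80 > 0 → local minimum

Critical points: x = -5 (local maximum); x = -3 (local minimum); x = 4 (local maximum); x = 5 (local minimum)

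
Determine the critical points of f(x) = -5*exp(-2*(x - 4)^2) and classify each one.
f'(x) = 20*(x - 4)*exp(-2*(x - 4)^2)

Solve f'(x) = 0:
  f'(x) = (20*x - 80)·exp(-2*(x - 4)^2) and exp(-2*(x - 4)^2) > 0 for every x, so f'(x) = 0 ⇔ 20*x - 80 = 0.
  Factor: 20*x - 80 = 20*(x - 4) = 0.
  ⇒ x = 4

f''(x) = 20*(1 - 4*(x - 4)^2)*exp(-2*(x - 4)^2)
Second-derivative test at each critical point:
  f''(4) = 20 > 0 → local minimum

Critical points: x = 4 (local minimum)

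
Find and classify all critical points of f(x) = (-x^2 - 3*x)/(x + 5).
f'(x) = (-x^2 - 10*x - 15)/(x^2 + 10*x + 25)

Solve f'(x) = 0:
  f'(x) = -(x^2 + 10*x + 15)/(x + 5)^2; the denominator is positive wherever f is defined, so f'(x) = 0 ⇔ -x^2 - 10*x - 15 = 0.
  x^2 + 10*x + 15 = 0 has no rational roots; quadratic formula: x = (-10 ± √40)/2.
  ⇒ x = -5 - sqrt(10) ≈ -8.1623, -5 + sqrt(10) ≈ -1.8377

f''(x) = -20/(x^3 + 15*x^2 + 75*x + 125)
Second-derivative test at each critical point:
  f''(-8.1623) = 0.6325 > 0 → local minimum
  f''(-1.8377) = -0.6325 < 0 → local maximum

Critical points: x = -5 - sqrt(10) ≈ -8.1623 (local minimum); x = -5 + sqrt(10) ≈ -1.8377 (local maximum)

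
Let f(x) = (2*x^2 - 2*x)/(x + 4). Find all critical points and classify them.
f'(x) = 2*(x^2 + 8*x - 4)/(x^2 + 8*x + 16)

Solve f'(x) = 0:
  f'(x) = 2*(x^2 + 8*x - 4)/(x + 4)^2; the denominator is positive wherever f is defined, so f'(x) = 0 ⇔ 2*x^2 + 16*x - 8 = 0.
  Factor: 2*x^2 + 16*x - 8 = 2*(x^2 + 8*x - 4); x^2 + 8*x - 4 = 0 has no rational roots; quadratic formula: x = (-8 ± √80)/2.
  ⇒ x = -2*sqrt(5) - 4 ≈ -8.4721, -4 + 2*sqrt(5) ≈ 0.4721

f''(x) = 80/(x^3 + 12*x^2 + 48*x + 64)
Second-derivative test at each critical point:
  f''(-8.4721) = -0.8944 < 0 → local maximum
  f''(0.4721) = 0.8944 > 0 → local minimum

Critical points: x = -2*sqrt(5) - 4 ≈ -8.4721 (local maximum); x = -4 + 2*sqrt(5) ≈ 0.4721 (local minimum)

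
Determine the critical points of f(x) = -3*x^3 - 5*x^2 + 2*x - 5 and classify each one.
f'(x) = -9*x^2 - 10*x + 2

Solve f'(x) = 0:
  9*x^2 + 10*x - 2 = 0 has no rational roots; quadratic formula: x = (-10 ± √172)/18.
  ⇒ x = -sqrt(43)/9 - 5/9 ≈ -1.2842, -5/9 + sqrt(43)/9 ≈ 0.1730

f''(x) = -18*x - 10
Second-derivative test at each critical point:
  f''(-1.2842) = 13.1149 > 0 → local minimum
  f''(0.1730) = -13.1149 < 0 → local maximum

Critical points: x = -sqrt(43)/9 - 5/9 ≈ -1.2842 (local minimum); x = -5/9 + sqrt(43)/9 ≈ 0.1730 (local maximum)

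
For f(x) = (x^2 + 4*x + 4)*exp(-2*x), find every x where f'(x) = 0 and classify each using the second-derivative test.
f'(x) = 2*(-x^2 - 3*x - 2)*exp(-2*x)

Solve f'(x) = 0:
  f'(x) = (-2*x^2 - 6*x - 4)·exp(-2*x) and exp(-2*x) > 0 for every x, so f'(x) = 0 ⇔ -2*x^2 - 6*x - 4 = 0.
  Factor: -2*x^2 - 6*x - 4 = -2*(x + 1)*(x + 2) = 0.
  ⇒ x = -2, -1

f''(x) = 2*(2*x^2 + 4*x + 1)*exp(-2*x)
Second-derivative test at each critical point:
  f''(-2) = 109.1963 > 0 → local minimum
  f''(-1) = -14.7781 < 0 → local maximum

Critical points: x = -2 (local minimum); x = -1 (local maximum)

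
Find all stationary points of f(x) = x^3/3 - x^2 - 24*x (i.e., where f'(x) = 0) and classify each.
f'(x) = x^2 - 2*x - 24

Solve f'(x) = 0:
  Factor: x^2 - 2*x - 24 = (x - 6)*(x + 4) = 0.
  ⇒ x = -4, 6

f''(x) = 2*x - 2
Second-derivative test at each critical point:
  f''(-4) = -10 < 0 → local maximum
  f''(6) = 10 > 0 → local minimum

Critical points: x = -4 (local maximum); x = 6 (local minimum)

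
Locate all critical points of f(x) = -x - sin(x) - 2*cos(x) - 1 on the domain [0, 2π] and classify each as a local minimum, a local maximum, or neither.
f'(x) = 2*sin(x) - cos(x) - 1

Solve f'(x) = 0 on [0, 2π]:
  f'(x) = 0 ⇔ 2*sin(x) - cos(x) = 1. Write the left side as R·cos(x + φ) with R = √((-1)² + (-2)²) = sqrt(5), cos φ = -sqrt(5)/5, sin φ = -2*sqrt(5)/5; then cos(x + φ) = sqrt(5)/5. Solve for x and keep the solutions lying in [0, 2π].
  ⇒ x = atan(4/3) ≈ 0.9273, pi ≈ 3.1416

f''(x) = sin(x) + 2*cos(x)
Second-derivative test at each critical point:
  f''(0.9273) = 2 > 0 → local minimum
  f''(3.1416) = -2 < 0 → local maximum

Critical points: x = atan(4/3) ≈ 0.9273 (local minimum); x = pi ≈ 3.1416 (local maximum)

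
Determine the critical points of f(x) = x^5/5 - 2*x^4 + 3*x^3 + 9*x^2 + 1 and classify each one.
f'(x) = x*(x^3 - 8*x^2 + 9*x + 18)

Solve f'(x) = 0:
  Factor: x^4 - 8*x^3 + 9*x^2 + 18*x = x*(x - 6)*(x - 3)*(x + 1) = 0.
  ⇒ x = -1, 0, 3, 6

f''(x) = 4*x^3 - 24*x^2 + 18*x + 18
Second-derivative test at each critical point:
  f''(-1) = -28 < 0 → local maximum
  f''(0) = 18 > 0 → local minimum
  f''(3) = -36 < 0 → local maximum
  f''(6) = 126 > 0 → local minimum

Critical points: x = -1 (local maximum); x = 0 (local minimum); x = 3 (local maximum); x = 6 (local minimum)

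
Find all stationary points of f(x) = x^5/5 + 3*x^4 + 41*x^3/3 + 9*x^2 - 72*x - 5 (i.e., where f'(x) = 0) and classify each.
f'(x) = x^4 + 12*x^3 + 41*x^2 + 18*x - 72

Solve f'(x) = 0:
  Factor: x^4 + 12*x^3 + 41*x^2 + 18*x - 72 = (x - 1)*(x + 3)*(x + 4)*(x + 6) = 0.
  ⇒ x = -6, -4, -3, 1

f''(x) = 4*x^3 + 36*x^2 + 82*x + 18
Second-derivative test at each critical point:
  f''(-6) = -42 < 0 → local maximum
  f''(-4) = 10 > 0 → local minimum
  f''(-3) = -12 < 0 → local maximum
  f''(1) = 140 > 0 → local minimum

Critical points: x = -6 (local maximum); x = -4 (local minimum); x = -3 (local maximum); x = 1 (local minimum)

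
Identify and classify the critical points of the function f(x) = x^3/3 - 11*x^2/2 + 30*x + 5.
f'(x) = x^2 - 11*x + 30

Solve f'(x) = 0:
  Factor: x^2 - 11*x + 30 = (x - 6)*(x - 5) = 0.
  ⇒ x = 5, 6

f''(x) = 2*x - 11
Second-derivative test at each critical point:
  f''(5) = -1 < 0 → local maximum
  f''(6) = 1 > 0 → local minimum

Critical points: x = 5 (local maximum); x = 6 (local minimum)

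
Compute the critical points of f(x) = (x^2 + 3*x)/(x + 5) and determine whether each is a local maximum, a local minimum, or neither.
f'(x) = (x^2 + 10*x + 15)/(x^2 + 10*x + 25)

Solve f'(x) = 0:
  f'(x) = (x^2 + 10*x + 15)/(x + 5)^2; the denominator is positive wherever f is defined, so f'(x) = 0 ⇔ x^2 + 10*x + 15 = 0.
  x^2 + 10*x + 15 = 0 has no rational roots; quadratic formula: x = (-10 ± √40)/2.
  ⇒ x = -5 - sqrt(10) ≈ -8.1623, -5 + sqrt(10) ≈ -1.8377

f''(x) = 20/(x^3 + 15*x^2 + 75*x + 125)
Second-derivative test at each critical point:
  f''(-8.1623) = -0.6325 < 0 → local maximum
  f''(-1.8377) = 0.6325 > 0 → local minimum

Critical points: x = -5 - sqrt(10) ≈ -8.1623 (local maximum); x = -5 + sqrt(10) ≈ -1.8377 (local minimum)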